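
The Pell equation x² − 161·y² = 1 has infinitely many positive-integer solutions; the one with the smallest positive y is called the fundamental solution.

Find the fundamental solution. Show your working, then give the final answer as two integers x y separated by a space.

√161 → a₀=12, period (1,2,4,1,2,1,4,2,1,24); ℓ=10 even so k=9
i=0: a=12 ⇒ p=12, q=1
i=1: a=1 ⇒ p=13, q=1
…
i=3: a=4 ⇒ p=165, q=13
i=4: a=1 ⇒ p=203, q=16
…
i=6: a=1 ⇒ p=774, q=61
i=7: a=4 ⇒ p=3667, q=289
i=8: a=2 ⇒ p=8108, q=639
i=9: a=1 ⇒ p=11775, q=928
fundamental: x₁=11775, y₁=928  (since 138650625 − 161·861184 = 1)

11775 928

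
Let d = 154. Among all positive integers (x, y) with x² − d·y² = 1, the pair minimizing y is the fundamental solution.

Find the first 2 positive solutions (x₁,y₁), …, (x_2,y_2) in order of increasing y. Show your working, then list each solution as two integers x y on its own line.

21295 1716
906954049 73084440

[12; 2,2,3,1,2,1,3,2,2,24] for √154; ℓ=10 ⇒ convergent index 9
k=0  a_k=12  p_k/q_k = 12/1
…
k=2  a_k=2  p_k/q_k = 62/5
k=3  a_k=3  p_k/q_k = 211/17
…
k=5  a_k=2  p_k/q_k = 757/61
k=6  a_k=1  p_k/q_k = 1030/83
…
k=8  a_k=2  p_k/q_k = 8724/703
k=9  a_k=2  p_k/q_k = 21295/1716
(x₁, y₁) = (21295, 1716);  21295² − 154·1716² = 1 ✓
n=2: (21295,1716)∘(21295,1716) = (21295·21295+154·1716·1716, 21295·1716+1716·21295) = (906954049,73084440)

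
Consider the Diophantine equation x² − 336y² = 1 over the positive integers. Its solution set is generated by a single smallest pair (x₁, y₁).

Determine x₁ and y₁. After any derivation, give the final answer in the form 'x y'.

55 3

[18; 3,36] for √336; ℓ=2 ⇒ convergent index 1
step 0: (18, 1)  from 18·(1,0) + (0,1)
step 1: (55, 3)  from 3·(18,1) + (1,0)
(x₁, y₁) = (55, 3);  55² − 336·3² = 1 ✓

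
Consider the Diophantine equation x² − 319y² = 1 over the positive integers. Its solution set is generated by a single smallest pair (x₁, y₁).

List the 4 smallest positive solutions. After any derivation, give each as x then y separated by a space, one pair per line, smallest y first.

12901780 722361
332911854336799 18639485405160
8590311008090840302660 480965080021169647239
221660605515932150288251132801 12410611300231033623224965680

d=319: √d = [17; 1,6,5,1,4,…,6,1,34] (ℓ=14, even), read p_13/q_13
i=0: a=17 ⇒ p=17, q=1
i=1: a=1 ⇒ p=18, q=1
i=2: a=6 ⇒ p=125, q=7
i=3: a=5 ⇒ p=643, q=36
…
i=8: a=3 ⇒ p=58797, q=3292
i=9: a=4 ⇒ p=250816, q=14043
…
i=12: a=6 ⇒ p=11102899, q=621643
i=13: a=1 ⇒ p=12901780, q=722361
→ (12901780, 722361).  Check: 12901780²=166455927168400, 319·722361²=166455927168399, difference 1.
k=2:  x_2 = 12901780·12901780+319·722361·722361 = 332911854336799,  y_2 = 12901780·722361+722361·12901780 = 18639485405160
k=3:  x_3 = 12901780·332911854336799+319·722361·18639485405160 = 8590311008090840302660,  y_3 = 12901780·18639485405160+722361·332911854336799 = 480965080021169647239
k=4:  x_4 = 12901780·8590311008090840302660+319·722361·480965080021169647239 = 221660605515932150288251132801,  y_4 = 12901780·480965080021169647239+722361·8590311008090840302660 = 12410611300231033623224965680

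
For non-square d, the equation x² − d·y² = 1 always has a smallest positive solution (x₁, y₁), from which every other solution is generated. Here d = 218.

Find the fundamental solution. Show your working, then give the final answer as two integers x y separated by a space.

√218 = [14; 1,3,3,1,28, …], period ℓ=5 (odd) → k=9
i=0: a=14 ⇒ p=14, q=1
i=1: a=1 ⇒ p=15, q=1
i=2: a=3 ⇒ p=59, q=4
i=3: a=3 ⇒ p=192, q=13
i=4: a=1 ⇒ p=251, q=17
i=5: a=28 ⇒ p=7220, q=489
i=6: a=1 ⇒ p=7471, q=506
i=7: a=3 ⇒ p=29633, q=2007
i=8: a=3 ⇒ p=96370, q=6527
i=9: a=1 ⇒ p=126003, q=8534
fundamental: x₁=126003, y₁=8534  (since 15876756009 − 218·72829156 = 1)

126003 8534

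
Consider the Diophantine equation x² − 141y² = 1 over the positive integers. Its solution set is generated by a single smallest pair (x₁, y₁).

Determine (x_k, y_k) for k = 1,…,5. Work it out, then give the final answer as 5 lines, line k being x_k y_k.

95 8
18049 1520
3429215 288792
651532801 54868960
123787802975 10424813608

d=141: √d = [11; 1,6,1,22] (ℓ=4, even), read p_3/q_3
i=0: a=11 ⇒ p=11, q=1
…
i=2: a=6 ⇒ p=83, q=7
i=3: a=1 ⇒ p=95, q=8
fundamental: x₁=95, y₁=8  (since 9025 − 141·64 = 1)
k=2:  x_2 = 95·95+141·8·8 = 18049,  y_2 = 95·8+8·95 = 1520
k=3:  x_3 = 95·18049+141·8·1520 = 3429215,  y_3 = 95·1520+8·18049 = 288792
k=4:  x_4 = 95·3429215+141·8·288792 = 651532801,  y_4 = 95·288792+8·3429215 = 54868960
k=5:  x_5 = 95·651532801+141·8·54868960 = 123787802975,  y_5 = 95·54868960+8·651532801 = 10424813608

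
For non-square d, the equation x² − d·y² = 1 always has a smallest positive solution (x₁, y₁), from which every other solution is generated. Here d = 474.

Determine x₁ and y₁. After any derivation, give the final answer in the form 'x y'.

[21; 1,3,2,1,1,…,3,1,42] for √474; ℓ=14 ⇒ convergent index 13
a_0=21:  p_0=21·1+0=21,  q_0=21·0+1=1
a_1=1:  p_1=1·21+1=22,  q_1=1·1+0=1
…
a_4=1:  p_4=1·196+87=283,  q_4=1·9+4=13
…
a_10=1:  p_10=1·10864+5813=16677,  q_10=1·499+267=766
a_11=2:  p_11=2·16677+10864=44218,  q_11=2·766+499=2031
a_12=3:  p_12=3·44218+16677=149331,  q_12=3·2031+766=6859
a_13=1:  p_13=1·149331+44218=193549,  q_13=1·6859+2031=8890
fundamental: x₁=193549, y₁=8890  (since 37461215401 − 474·79032100 = 1)

193549 8890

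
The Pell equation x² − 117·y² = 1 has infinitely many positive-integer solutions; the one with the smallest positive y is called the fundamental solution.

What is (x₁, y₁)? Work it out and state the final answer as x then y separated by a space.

[10; 1,4,2,4,1,20] for √117; ℓ=6 ⇒ convergent index 5
k=0  a_k=10  p_k/q_k = 10/1
…
k=2  a_k=4  p_k/q_k = 54/5
…
k=4  a_k=4  p_k/q_k = 530/49
k=5  a_k=1  p_k/q_k = 649/60
→ (649, 60).  Check: 649²=421201, 117·60²=421200, difference 1.

649 60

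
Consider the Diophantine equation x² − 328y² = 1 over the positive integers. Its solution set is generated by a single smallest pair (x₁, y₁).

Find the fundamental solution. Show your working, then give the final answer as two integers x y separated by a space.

163 9

[18; 9,36] for √328; ℓ=2 ⇒ convergent index 1
i=0: a=18 ⇒ p=18, q=1
i=1: a=9 ⇒ p=163, q=9
(x₁, y₁) = (163, 9);  163² − 328·9² = 1 ✓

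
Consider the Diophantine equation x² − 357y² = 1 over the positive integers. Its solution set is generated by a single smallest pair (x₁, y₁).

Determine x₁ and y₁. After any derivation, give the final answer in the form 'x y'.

3401 180

√357 → a₀=18, period (1,8,2,8,1,36); ℓ=6 even so k=5
step 0: (18, 1)  from 18·(1,0) + (0,1)
step 1: (19, 1)  from 1·(18,1) + (1,0)
step 2: (170, 9)  from 8·(19,1) + (18,1)
…
step 4: (3042, 161)  from 8·(359,19) + (170,9)
step 5: (3401, 180)  from 1·(3042,161) + (359,19)
→ (3401, 180).  Check: 3401²=11566801, 357·180²=11566800, difference 1.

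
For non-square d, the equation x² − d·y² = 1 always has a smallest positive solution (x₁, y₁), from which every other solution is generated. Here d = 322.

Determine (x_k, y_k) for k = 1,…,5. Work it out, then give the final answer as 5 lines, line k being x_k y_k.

√322 → a₀=17, period (1,16,1,34); ℓ=4 even so k=3
step 0: (17, 1)  from 17·(1,0) + (0,1)
step 1: (18, 1)  from 1·(17,1) + (1,0)
step 2: (305, 17)  from 16·(18,1) + (17,1)
step 3: (323, 18)  from 1·(305,17) + (18,1)
→ (323, 18).  Check: 323²=104329, 322·18²=104328, difference 1.
k=2:  x_2 = 323·323+322·18·18 = 208657,  y_2 = 323·18+18·323 = 11628
k=3:  x_3 = 323·208657+322·18·11628 = 134792099,  y_3 = 323·11628+18·208657 = 7511670
k=4:  x_4 = 323·134792099+322·18·7511670 = 87075487297,  y_4 = 323·7511670+18·134792099 = 4852527192
k=5:  x_5 = 323·87075487297+322·18·4852527192 = 56250630001763,  y_5 = 323·4852527192+18·87075487297 = 3134725054362

323 18
208657 11628
134792099 7511670
87075487297 4852527192
56250630001763 3134725054362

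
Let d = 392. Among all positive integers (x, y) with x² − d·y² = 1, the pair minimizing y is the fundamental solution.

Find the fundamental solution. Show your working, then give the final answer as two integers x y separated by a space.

[19; 1,3,1,38] for √392; ℓ=4 ⇒ convergent index 3
i=0: a=19 ⇒ p=19, q=1
i=1: a=1 ⇒ p=20, q=1
i=2: a=3 ⇒ p=79, q=4
i=3: a=1 ⇒ p=99, q=5
fundamental: x₁=99, y₁=5  (since 9801 − 392·25 = 1)

99 5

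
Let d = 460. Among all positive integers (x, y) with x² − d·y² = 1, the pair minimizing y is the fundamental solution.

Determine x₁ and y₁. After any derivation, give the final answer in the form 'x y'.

2535751 118230

d=460: √d = [21; 2,4,3,1,2,10,2,1,3,4,2,42] (ℓ=12, even), read p_11/q_11
step 0: (21, 1)  from 21·(1,0) + (0,1)
step 1: (43, 2)  from 2·(21,1) + (1,0)
step 2: (193, 9)  from 4·(43,2) + (21,1)
step 3: (622, 29)  from 3·(193,9) + (43,2)
…
step 5: (2252, 105)  from 2·(815,38) + (622,29)
step 6: (23335, 1088)  from 10·(2252,105) + (815,38)
step 7: (48922, 2281)  from 2·(23335,1088) + (2252,105)
step 8: (72257, 3369)  from 1·(48922,2281) + (23335,1088)
step 9: (265693, 12388)  from 3·(72257,3369) + (48922,2281)
step 10: (1135029, 52921)  from 4·(265693,12388) + (72257,3369)
step 11: (2535751, 118230)  from 2·(1135029,52921) + (265693,12388)
→ (2535751, 118230).  Check: 2535751²=6430033134001, 460·118230²=6430033134000, difference 1.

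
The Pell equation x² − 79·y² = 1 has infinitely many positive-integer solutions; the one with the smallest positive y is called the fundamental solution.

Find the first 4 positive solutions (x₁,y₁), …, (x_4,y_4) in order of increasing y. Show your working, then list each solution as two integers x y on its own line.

80 9
12799 1440
2047760 230391
327628801 36861120

√79 → a₀=8, period (1,7,1,16); ℓ=4 even so k=3
i=0: a=8 ⇒ p=8, q=1
i=1: a=1 ⇒ p=9, q=1
i=2: a=7 ⇒ p=71, q=8
i=3: a=1 ⇒ p=80, q=9
→ (80, 9).  Check: 80²=6400, 79·9²=6399, difference 1.
n=2: (80,9)∘(80,9) = (80·80+79·9·9, 80·9+9·80) = (12799,1440)
n=3: (12799,1440)∘(80,9) = (80·12799+79·9·1440, 80·1440+9·12799) = (2047760,230391)
n=4: (2047760,230391)∘(80,9) = (80·2047760+79·9·230391, 80·230391+9·2047760) = (327628801,36861120)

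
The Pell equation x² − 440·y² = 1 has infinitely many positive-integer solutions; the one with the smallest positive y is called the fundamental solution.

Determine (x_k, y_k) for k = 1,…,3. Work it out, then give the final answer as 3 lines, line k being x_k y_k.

√440 = [20; 1,40, …], period ℓ=2 (even) → k=1
a_0=20:  p_0=20·1+0=20,  q_0=20·0+1=1
a_1=1:  p_1=1·20+1=21,  q_1=1·1+0=1
fundamental: x₁=21, y₁=1  (since 441 − 440·1 = 1)
(21+1√440)^2 = 881 + 42√440
(21+1√440)^3 = 36981 + 1763√440

21 1
881 42
36981 1763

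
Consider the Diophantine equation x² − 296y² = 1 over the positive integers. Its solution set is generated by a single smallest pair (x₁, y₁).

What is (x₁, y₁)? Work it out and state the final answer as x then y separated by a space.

3699 215

√296 → a₀=17, period (4,1,7,1,4,34); ℓ=6 even so k=5
a_0=17:  p_0=17·1+0=17,  q_0=17·0+1=1
a_1=4:  p_1=4·17+1=69,  q_1=4·1+0=4
…
a_3=7:  p_3=7·86+69=671,  q_3=7·5+4=39
a_4=1:  p_4=1·671+86=757,  q_4=1·39+5=44
a_5=4:  p_5=4·757+671=3699,  q_5=4·44+39=215
→ (3699, 215).  Check: 3699²=13682601, 296·215²=13682600, difference 1.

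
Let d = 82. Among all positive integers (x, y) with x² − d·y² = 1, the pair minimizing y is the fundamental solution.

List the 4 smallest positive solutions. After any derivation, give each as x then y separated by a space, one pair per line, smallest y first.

163 18
53137 5868
17322499 1912950
5647081537 623615832

√82 = [9; 18, …], period ℓ=1 (odd) → k=1
a_0=9:  p_0=9·1+0=9,  q_0=9·0+1=1
a_1=18:  p_1=18·9+1=163,  q_1=18·1+0=18
→ (163, 18).  Check: 163²=26569, 82·18²=26568, difference 1.
(x_2, y_2) = (163·163 + 82·18·18, 163·18 + 18·163) = (53137, 5868)
(x_3, y_3) = (163·53137 + 82·18·5868, 163·5868 + 18·53137) = (17322499, 1912950)
(x_4, y_4) = (163·17322499 + 82·18·1912950, 163·1912950 + 18·17322499) = (5647081537, 623615832)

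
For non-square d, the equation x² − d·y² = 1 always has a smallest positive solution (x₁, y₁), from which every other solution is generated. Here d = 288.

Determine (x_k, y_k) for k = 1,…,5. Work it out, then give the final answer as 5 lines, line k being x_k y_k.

17 1
577 34
19601 1155
665857 39236
22619537 1332869

d=288: √d = [16; 1,32] (ℓ=2, even), read p_1/q_1
k=0  a_k=16  p_k/q_k = 16/1
k=1  a_k=1  p_k/q_k = 17/1
→ (17, 1).  Check: 17²=289, 288·1²=288, difference 1.
n=2: (17,1)∘(17,1) = (17·17+288·1·1, 17·1+1·17) = (577,34)
n=3: (577,34)∘(17,1) = (17·577+288·1·34, 17·34+1·577) = (19601,1155)
n=4: (19601,1155)∘(17,1) = (17·19601+288·1·1155, 17·1155+1·19601) = (665857,39236)
n=5: (665857,39236)∘(17,1) = (17·665857+288·1·39236, 17·39236+1·665857) = (22619537,1332869)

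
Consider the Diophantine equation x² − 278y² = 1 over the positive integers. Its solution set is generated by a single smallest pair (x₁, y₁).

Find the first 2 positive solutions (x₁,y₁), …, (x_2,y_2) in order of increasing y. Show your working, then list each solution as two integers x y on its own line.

√278 = [16; 1,2,16,2,1,32, …], period ℓ=6 (even) → k=5
i=0: a=16 ⇒ p=16, q=1
i=1: a=1 ⇒ p=17, q=1
i=2: a=2 ⇒ p=50, q=3
i=3: a=16 ⇒ p=817, q=49
i=4: a=2 ⇒ p=1684, q=101
i=5: a=1 ⇒ p=2501, q=150
(x₁, y₁) = (2501, 150);  2501² − 278·150² = 1 ✓
k=2:  x_2 = 2501·2501+278·150·150 = 12510001,  y_2 = 2501·150+150·2501 = 750300

2501 150
12510001 750300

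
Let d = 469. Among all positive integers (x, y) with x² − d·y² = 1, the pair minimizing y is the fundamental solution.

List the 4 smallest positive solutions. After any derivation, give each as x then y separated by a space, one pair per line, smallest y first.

[21; 1,1,1,10,6,10,1,1,1,42] for √469; ℓ=10 ⇒ convergent index 9
step 0: (21, 1)  from 21·(1,0) + (0,1)
step 1: (22, 1)  from 1·(21,1) + (1,0)
step 2: (43, 2)  from 1·(22,1) + (21,1)
step 3: (65, 3)  from 1·(43,2) + (22,1)
step 4: (693, 32)  from 10·(65,3) + (43,2)
step 5: (4223, 195)  from 6·(693,32) + (65,3)
step 6: (42923, 1982)  from 10·(4223,195) + (693,32)
…
step 8: (90069, 4159)  from 1·(47146,2177) + (42923,1982)
step 9: (137215, 6336)  from 1·(90069,4159) + (47146,2177)
(x₁, y₁) = (137215, 6336);  137215² − 469·6336² = 1 ✓
(137215+6336√469)^2 = 37655912449 + 1738788480√469
(137215+6336√469)^3 = 10333912053241855 + 477175722560064√469
(137215+6336√469)^4 = 2835935484733506355201 + 130951333540419575040√469

137215 6336
37655912449 1738788480
10333912053241855 477175722560064
2835935484733506355201 130951333540419575040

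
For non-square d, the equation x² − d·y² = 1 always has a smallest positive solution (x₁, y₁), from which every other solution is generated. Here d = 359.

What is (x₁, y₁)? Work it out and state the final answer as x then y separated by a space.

d=359: √d = [18; 1,17,1,36] (ℓ=4, even), read p_3/q_3
k=0  a_k=18  p_k/q_k = 18/1
k=1  a_k=1  p_k/q_k = 19/1
k=2  a_k=17  p_k/q_k = 341/18
k=3  a_k=1  p_k/q_k = 360/19
→ (360, 19).  Check: 360²=129600, 359·19²=129599, difference 1.

360 19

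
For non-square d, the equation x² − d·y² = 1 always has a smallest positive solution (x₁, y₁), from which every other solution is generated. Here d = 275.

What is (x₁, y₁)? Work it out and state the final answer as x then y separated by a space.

199 12

[16; 1,1,2,1,1,32] for √275; ℓ=6 ⇒ convergent index 5
i=0: a=16 ⇒ p=16, q=1
i=1: a=1 ⇒ p=17, q=1
i=2: a=1 ⇒ p=33, q=2
…
i=4: a=1 ⇒ p=116, q=7
i=5: a=1 ⇒ p=199, q=12
fundamental: x₁=199, y₁=12  (since 39601 − 275·144 = 1)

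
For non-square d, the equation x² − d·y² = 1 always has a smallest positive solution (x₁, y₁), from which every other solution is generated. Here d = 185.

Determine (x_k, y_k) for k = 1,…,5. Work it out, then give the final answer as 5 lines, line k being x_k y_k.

√185 → a₀=13, period (1,1,1,1,26); ℓ=5 odd so k=9
step 0: (13, 1)  from 13·(1,0) + (0,1)
step 1: (14, 1)  from 1·(13,1) + (1,0)
step 2: (27, 2)  from 1·(14,1) + (13,1)
…
step 4: (68, 5)  from 1·(41,3) + (27,2)
…
step 6: (1877, 138)  from 1·(1809,133) + (68,5)
step 7: (3686, 271)  from 1·(1877,138) + (1809,133)
step 8: (5563, 409)  from 1·(3686,271) + (1877,138)
step 9: (9249, 680)  from 1·(5563,409) + (3686,271)
(x₁, y₁) = (9249, 680);  9249² − 185·680² = 1 ✓
(x_2, y_2) = (9249·9249 + 185·680·680, 9249·680 + 680·9249) = (171088001, 12578640)
(x_3, y_3) = (9249·171088001 + 185·680·12578640, 9249·12578640 + 680·171088001) = (3164785833249, 232679682040)
(x_4, y_4) = (9249·3164785833249 + 185·680·232679682040, 9249·232679682040 + 680·3164785833249) = (58542208172352001, 4304108745797280)
(x_5, y_5) = (9249·58542208172352001 + 185·680·4304108745797280, 9249·4304108745797280 + 680·58542208172352001) = (1082913763607381481249, 79617403347078403400)

9249 680
171088001 12578640
3164785833249 232679682040
58542208172352001 4304108745797280
1082913763607381481249 79617403347078403400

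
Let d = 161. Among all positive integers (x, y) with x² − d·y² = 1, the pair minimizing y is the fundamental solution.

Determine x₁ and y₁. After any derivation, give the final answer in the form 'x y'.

√161 = [12; 1,2,4,1,2,1,4,2,1,24, …], period ℓ=10 (even) → k=9
a_0=12:  p_0=12·1+0=12,  q_0=12·0+1=1
…
a_2=2:  p_2=2·13+12=38,  q_2=2·1+1=3
a_3=4:  p_3=4·38+13=165,  q_3=4·3+1=13
a_4=1:  p_4=1·165+38=203,  q_4=1·13+3=16
a_5=2:  p_5=2·203+165=571,  q_5=2·16+13=45
a_6=1:  p_6=1·571+203=774,  q_6=1·45+16=61
a_7=4:  p_7=4·774+571=3667,  q_7=4·61+45=289
a_8=2:  p_8=2·3667+774=8108,  q_8=2·289+61=639
a_9=1:  p_9=1·8108+3667=11775,  q_9=1·639+289=928
→ (11775, 928).  Check: 11775²=138650625, 161·928²=138650624, difference 1.

11775 928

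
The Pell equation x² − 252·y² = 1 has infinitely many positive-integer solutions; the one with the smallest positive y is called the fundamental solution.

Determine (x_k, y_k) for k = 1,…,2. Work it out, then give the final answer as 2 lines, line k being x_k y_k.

√252 → a₀=15, period (1,6,1,30); ℓ=4 even so k=3
k=0  a_k=15  p_k/q_k = 15/1
k=1  a_k=1  p_k/q_k = 16/1
k=2  a_k=6  p_k/q_k = 111/7
k=3  a_k=1  p_k/q_k = 127/8
fundamental: x₁=127, y₁=8  (since 16129 − 252·64 = 1)
k=2:  x_2 = 127·127+252·8·8 = 32257,  y_2 = 127·8+8·127 = 2032

127 8
32257 2032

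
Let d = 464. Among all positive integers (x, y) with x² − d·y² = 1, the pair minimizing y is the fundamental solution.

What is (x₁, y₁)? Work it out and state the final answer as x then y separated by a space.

√464 → a₀=21, period (1,1,5,1,1,1,5,1,1,42); ℓ=10 even so k=9
k=0  a_k=21  p_k/q_k = 21/1
…
k=2  a_k=1  p_k/q_k = 43/2
…
k=5  a_k=1  p_k/q_k = 517/24
…
k=7  a_k=5  p_k/q_k = 4502/209
k=8  a_k=1  p_k/q_k = 5299/246
k=9  a_k=1  p_k/q_k = 9801/455
→ (9801, 455).  Check: 9801²=96059601, 464·455²=96059600, difference 1.

9801 455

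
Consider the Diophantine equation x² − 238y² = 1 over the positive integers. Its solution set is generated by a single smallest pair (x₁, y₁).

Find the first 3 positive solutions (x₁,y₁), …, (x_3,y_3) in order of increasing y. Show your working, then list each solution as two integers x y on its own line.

[15; 2,2,1,14,1,2,2,30] for √238; ℓ=8 ⇒ convergent index 7
k=0  a_k=15  p_k/q_k = 15/1
k=1  a_k=2  p_k/q_k = 31/2
k=2  a_k=2  p_k/q_k = 77/5
…
k=4  a_k=14  p_k/q_k = 1589/103
k=5  a_k=1  p_k/q_k = 1697/110
k=6  a_k=2  p_k/q_k = 4983/323
k=7  a_k=2  p_k/q_k = 11663/756
fundamental: x₁=11663, y₁=756  (since 136025569 − 238·571536 = 1)
n=2: (11663,756)∘(11663,756) = (11663·11663+238·756·756, 11663·756+756·11663) = (272051137,17634456)
n=3: (272051137,17634456)∘(11663,756) = (11663·272051137+238·756·17634456, 11663·17634456+756·272051137) = (6345864809999,411341319900)

11663 756
272051137 17634456
6345864809999 411341319900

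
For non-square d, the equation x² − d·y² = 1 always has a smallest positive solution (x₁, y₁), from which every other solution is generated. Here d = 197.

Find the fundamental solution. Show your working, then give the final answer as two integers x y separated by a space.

393 28

[14; 28] for √197; ℓ=1 ⇒ convergent index 1
a_0=14:  p_0=14·1+0=14,  q_0=14·0+1=1
a_1=28:  p_1=28·14+1=393,  q_1=28·1+0=28
fundamental: x₁=393, y₁=28  (since 154449 − 197·784 = 1)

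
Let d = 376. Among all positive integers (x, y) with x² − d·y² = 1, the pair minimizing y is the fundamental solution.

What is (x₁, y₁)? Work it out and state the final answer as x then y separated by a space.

d=376: √d = [19; 2,1,1,3,1,…,1,2,38] (ℓ=16, even), read p_15/q_15
a_0=19:  p_0=19·1+0=19,  q_0=19·0+1=1
…
a_2=1:  p_2=1·39+19=58,  q_2=1·2+1=3
a_3=1:  p_3=1·58+39=97,  q_3=1·3+2=5
…
a_8=4:  p_8=4·2928+1241=12953,  q_8=4·151+64=668
a_9=2:  p_9=2·12953+2928=28834,  q_9=2·668+151=1487
a_10=2:  p_10=2·28834+12953=70621,  q_10=2·1487+668=3642
…
a_12=3:  p_12=3·99455+70621=368986,  q_12=3·5129+3642=19029
a_13=1:  p_13=1·368986+99455=468441,  q_13=1·19029+5129=24158
a_14=1:  p_14=1·468441+368986=837427,  q_14=1·24158+19029=43187
a_15=2:  p_15=2·837427+468441=2143295,  q_15=2·43187+24158=110532
(x₁, y₁) = (2143295, 110532);  2143295² − 376·110532² = 1 ✓

2143295 110532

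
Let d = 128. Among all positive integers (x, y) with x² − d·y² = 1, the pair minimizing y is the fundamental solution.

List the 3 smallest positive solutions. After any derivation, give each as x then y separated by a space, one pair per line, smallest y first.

577 51
665857 58854
768398401 67917465

[11; 3,5,3,22] for √128; ℓ=4 ⇒ convergent index 3
i=0: a=11 ⇒ p=11, q=1
i=1: a=3 ⇒ p=34, q=3
i=2: a=5 ⇒ p=181, q=16
i=3: a=3 ⇒ p=577, q=51
→ (577, 51).  Check: 577²=332929, 128·51²=332928, difference 1.
n=2: (577,51)∘(577,51) = (577·577+128·51·51, 577·51+51·577) = (665857,58854)
n=3: (665857,58854)∘(577,51) = (577·665857+128·51·58854, 577·58854+51·665857) = (768398401,67917465)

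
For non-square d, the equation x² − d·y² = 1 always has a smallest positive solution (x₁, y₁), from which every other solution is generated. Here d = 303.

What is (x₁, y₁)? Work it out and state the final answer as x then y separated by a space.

2524 145

[17; 2,2,5,2,2,34] for √303; ℓ=6 ⇒ convergent index 5
a_0=17:  p_0=17·1+0=17,  q_0=17·0+1=1
a_1=2:  p_1=2·17+1=35,  q_1=2·1+0=2
…
a_3=5:  p_3=5·87+35=470,  q_3=5·5+2=27
a_4=2:  p_4=2·470+87=1027,  q_4=2·27+5=59
a_5=2:  p_5=2·1027+470=2524,  q_5=2·59+27=145
fundamental: x₁=2524, y₁=145  (since 6370576 − 303·21025 = 1)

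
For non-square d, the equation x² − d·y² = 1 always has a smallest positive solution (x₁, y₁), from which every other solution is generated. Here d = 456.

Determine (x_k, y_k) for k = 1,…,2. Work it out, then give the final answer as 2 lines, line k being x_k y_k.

d=456: √d = [21; 2,1,4,1,2,42] (ℓ=6, even), read p_5/q_5
step 0: (21, 1)  from 21·(1,0) + (0,1)
…
step 3: (299, 14)  from 4·(64,3) + (43,2)
step 4: (363, 17)  from 1·(299,14) + (64,3)
step 5: (1025, 48)  from 2·(363,17) + (299,14)
(x₁, y₁) = (1025, 48);  1025² − 456·48² = 1 ✓
(1025+48√456)^2 = 2101249 + 98400√456

1025 48
2101249 98400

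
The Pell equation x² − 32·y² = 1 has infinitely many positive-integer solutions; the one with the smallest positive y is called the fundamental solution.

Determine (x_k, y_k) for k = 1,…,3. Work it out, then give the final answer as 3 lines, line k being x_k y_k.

17 3
577 102
19601 3465

d=32: √d = [5; 1,1,1,10] (ℓ=4, even), read p_3/q_3
i=0: a=5 ⇒ p=5, q=1
i=1: a=1 ⇒ p=6, q=1
i=2: a=1 ⇒ p=11, q=2
i=3: a=1 ⇒ p=17, q=3
fundamental: x₁=17, y₁=3  (since 289 − 32·9 = 1)
(17+3√32)^2 = 577 + 102√32
(17+3√32)^3 = 19601 + 3465√32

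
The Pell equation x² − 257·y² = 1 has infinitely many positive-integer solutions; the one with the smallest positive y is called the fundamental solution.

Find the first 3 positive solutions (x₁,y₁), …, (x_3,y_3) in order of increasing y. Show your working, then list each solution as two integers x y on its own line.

√257 → a₀=16, period (32); ℓ=1 odd so k=1
a_0=16:  p_0=16·1+0=16,  q_0=16·0+1=1
a_1=32:  p_1=32·16+1=513,  q_1=32·1+0=32
(x₁, y₁) = (513, 32);  513² − 257·32² = 1 ✓
k=2:  x_2 = 513·513+257·32·32 = 526337,  y_2 = 513·32+32·513 = 32832
k=3:  x_3 = 513·526337+257·32·32832 = 540021249,  y_3 = 513·32832+32·526337 = 33685600

513 32
526337 32832
540021249 33685600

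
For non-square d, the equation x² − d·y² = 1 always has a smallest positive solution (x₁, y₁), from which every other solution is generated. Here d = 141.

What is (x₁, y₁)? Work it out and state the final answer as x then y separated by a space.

√141 = [11; 1,6,1,22, …], period ℓ=4 (even) → k=3
step 0: (11, 1)  from 11·(1,0) + (0,1)
step 1: (12, 1)  from 1·(11,1) + (1,0)
step 2: (83, 7)  from 6·(12,1) + (11,1)
step 3: (95, 8)  from 1·(83,7) + (12,1)
→ (95, 8).  Check: 95²=9025, 141·8²=9024, difference 1.

95 8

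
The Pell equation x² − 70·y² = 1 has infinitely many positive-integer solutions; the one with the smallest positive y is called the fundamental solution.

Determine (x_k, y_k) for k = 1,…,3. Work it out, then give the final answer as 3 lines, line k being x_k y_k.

251 30
126001 15060
63252251 7560090

√70 → a₀=8, period (2,1,2,1,2,16); ℓ=6 even so k=5
a_0=8:  p_0=8·1+0=8,  q_0=8·0+1=1
…
a_4=1:  p_4=1·67+25=92,  q_4=1·8+3=11
a_5=2:  p_5=2·92+67=251,  q_5=2·11+8=30
(x₁, y₁) = (251, 30);  251² − 70·30² = 1 ✓
(x_2, y_2) = (251·251 + 70·30·30, 251·30 + 30·251) = (126001, 15060)
(x_3, y_3) = (251·126001 + 70·30·15060, 251·15060 + 30·126001) = (63252251, 7560090)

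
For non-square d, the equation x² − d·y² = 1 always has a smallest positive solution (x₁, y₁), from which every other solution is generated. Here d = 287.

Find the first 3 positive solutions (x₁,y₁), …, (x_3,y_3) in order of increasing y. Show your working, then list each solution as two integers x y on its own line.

288 17
165887 9792
95550624 5640175

[16; 1,15,1,32] for √287; ℓ=4 ⇒ convergent index 3
k=0  a_k=16  p_k/q_k = 16/1
k=1  a_k=1  p_k/q_k = 17/1
k=2  a_k=15  p_k/q_k = 271/16
k=3  a_k=1  p_k/q_k = 288/17
(x₁, y₁) = (288, 17);  288² − 287·17² = 1 ✓
k=2:  x_2 = 288·288+287·17·17 = 165887,  y_2 = 288·17+17·288 = 9792
k=3:  x_3 = 288·165887+287·17·9792 = 95550624,  y_3 = 288·9792+17·165887 = 5640175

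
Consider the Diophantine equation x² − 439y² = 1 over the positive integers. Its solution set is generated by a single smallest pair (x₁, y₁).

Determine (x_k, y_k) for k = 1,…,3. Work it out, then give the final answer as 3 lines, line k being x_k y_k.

440 21
387199 18480
340734680 16262379

√439 → a₀=20, period (1,19,1,40); ℓ=4 even so k=3
a_0=20:  p_0=20·1+0=20,  q_0=20·0+1=1
a_1=1:  p_1=1·20+1=21,  q_1=1·1+0=1
a_2=19:  p_2=19·21+20=419,  q_2=19·1+1=20
a_3=1:  p_3=1·419+21=440,  q_3=1·20+1=21
→ (440, 21).  Check: 440²=193600, 439·21²=193599, difference 1.
(440+21√439)^2 = 387199 + 18480√439
(440+21√439)^3 = 340734680 + 16262379√439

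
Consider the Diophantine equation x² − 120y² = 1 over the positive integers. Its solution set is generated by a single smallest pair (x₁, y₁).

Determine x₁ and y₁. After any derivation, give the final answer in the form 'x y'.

11 1

√120 → a₀=10, period (1,20); ℓ=2 even so k=1
i=0: a=10 ⇒ p=10, q=1
i=1: a=1 ⇒ p=11, q=1
fundamental: x₁=11, y₁=1  (since 121 − 120·1 = 1)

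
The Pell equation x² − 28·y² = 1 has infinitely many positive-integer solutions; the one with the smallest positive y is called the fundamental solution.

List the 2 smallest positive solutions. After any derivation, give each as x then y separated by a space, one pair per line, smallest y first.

127 24
32257 6096

d=28: √d = [5; 3,2,3,10] (ℓ=4, even), read p_3/q_3
step 0: (5, 1)  from 5·(1,0) + (0,1)
step 1: (16, 3)  from 3·(5,1) + (1,0)
step 2: (37, 7)  from 2·(16,3) + (5,1)
step 3: (127, 24)  from 3·(37,7) + (16,3)
(x₁, y₁) = (127, 24);  127² − 28·24² = 1 ✓
(127+24√28)^2 = 32257 + 6096√28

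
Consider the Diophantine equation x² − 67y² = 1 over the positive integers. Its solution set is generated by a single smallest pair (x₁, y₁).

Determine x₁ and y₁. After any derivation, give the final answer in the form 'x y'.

48842 5967

[8; 5,2,1,1,7,1,1,2,5,16] for √67; ℓ=10 ⇒ convergent index 9
a_0=8:  p_0=8·1+0=8,  q_0=8·0+1=1
a_1=5:  p_1=5·8+1=41,  q_1=5·1+0=5
a_2=2:  p_2=2·41+8=90,  q_2=2·5+1=11
…
a_6=1:  p_6=1·1678+221=1899,  q_6=1·205+27=232
a_7=1:  p_7=1·1899+1678=3577,  q_7=1·232+205=437
a_8=2:  p_8=2·3577+1899=9053,  q_8=2·437+232=1106
a_9=5:  p_9=5·9053+3577=48842,  q_9=5·1106+437=5967
(x₁, y₁) = (48842, 5967);  48842² − 67·5967² = 1 ✓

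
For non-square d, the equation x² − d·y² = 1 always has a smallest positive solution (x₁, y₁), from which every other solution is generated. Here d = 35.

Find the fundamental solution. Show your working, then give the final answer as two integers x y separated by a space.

6 1

[5; 1,10] for √35; ℓ=2 ⇒ convergent index 1
i=0: a=5 ⇒ p=5, q=1
i=1: a=1 ⇒ p=6, q=1
→ (6, 1).  Check: 6²=36, 35·1²=35, difference 1.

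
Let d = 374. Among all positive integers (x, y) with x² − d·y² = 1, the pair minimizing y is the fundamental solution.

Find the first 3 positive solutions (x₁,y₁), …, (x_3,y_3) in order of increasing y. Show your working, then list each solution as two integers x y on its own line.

3365 174
22646449 1171020
152410598405 7880964426

[19; 2,1,18,1,2,38] for √374; ℓ=6 ⇒ convergent index 5
a_0=19:  p_0=19·1+0=19,  q_0=19·0+1=1
a_1=2:  p_1=2·19+1=39,  q_1=2·1+0=2
…
a_4=1:  p_4=1·1083+58=1141,  q_4=1·56+3=59
a_5=2:  p_5=2·1141+1083=3365,  q_5=2·59+56=174
fundamental: x₁=3365, y₁=174  (since 11323225 − 374·30276 = 1)
(3365+174√374)^2 = 22646449 + 1171020√374
(3365+174√374)^3 = 152410598405 + 7880964426√374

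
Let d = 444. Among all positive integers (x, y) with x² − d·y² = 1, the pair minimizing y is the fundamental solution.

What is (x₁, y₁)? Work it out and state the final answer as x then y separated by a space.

[21; 14,42] for √444; ℓ=2 ⇒ convergent index 1
i=0: a=21 ⇒ p=21, q=1
i=1: a=14 ⇒ p=295, q=14
→ (295, 14).  Check: 295²=87025, 444·14²=87024, difference 1.

295 14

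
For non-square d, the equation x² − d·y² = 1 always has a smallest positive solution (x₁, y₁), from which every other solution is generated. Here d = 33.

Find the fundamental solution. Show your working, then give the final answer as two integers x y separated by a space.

23 4

d=33: √d = [5; 1,2,1,10] (ℓ=4, even), read p_3/q_3
step 0: (5, 1)  from 5·(1,0) + (0,1)
…
step 2: (17, 3)  from 2·(6,1) + (5,1)
step 3: (23, 4)  from 1·(17,3) + (6,1)
(x₁, y₁) = (23, 4);  23² − 33·4² = 1 ✓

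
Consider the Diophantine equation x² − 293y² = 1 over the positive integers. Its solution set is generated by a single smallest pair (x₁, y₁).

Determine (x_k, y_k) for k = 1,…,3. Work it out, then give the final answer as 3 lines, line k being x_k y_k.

12320649 719780
303596783562401 17736313474440
7481018815602612315849 437045785745090703340

d=293: √d = [17; 8,1,1,8,34] (ℓ=5, odd), read p_9/q_9
step 0: (17, 1)  from 17·(1,0) + (0,1)
step 1: (137, 8)  from 8·(17,1) + (1,0)
step 2: (154, 9)  from 1·(137,8) + (17,1)
step 3: (291, 17)  from 1·(154,9) + (137,8)
step 4: (2482, 145)  from 8·(291,17) + (154,9)
step 5: (84679, 4947)  from 34·(2482,145) + (291,17)
step 6: (679914, 39721)  from 8·(84679,4947) + (2482,145)
step 7: (764593, 44668)  from 1·(679914,39721) + (84679,4947)
step 8: (1444507, 84389)  from 1·(764593,44668) + (679914,39721)
step 9: (12320649, 719780)  from 8·(1444507,84389) + (764593,44668)
fundamental: x₁=12320649, y₁=719780  (since 151798391781201 − 293·518083248400 = 1)
n=2: (12320649,719780)∘(12320649,719780) = (12320649·12320649+293·719780·719780, 12320649·719780+719780·12320649) = (303596783562401,17736313474440)
n=3: (303596783562401,17736313474440)∘(12320649,719780) = (12320649·303596783562401+293·719780·17736313474440, 12320649·17736313474440+719780·303596783562401) = (7481018815602612315849,437045785745090703340)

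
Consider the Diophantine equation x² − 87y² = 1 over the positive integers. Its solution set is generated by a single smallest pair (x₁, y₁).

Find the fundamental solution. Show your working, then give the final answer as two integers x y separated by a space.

√87 → a₀=9, period (3,18); ℓ=2 even so k=1
k=0  a_k=9  p_k/q_k = 9/1
k=1  a_k=3  p_k/q_k = 28/3
(x₁, y₁) = (28, 3);  28² − 87·3² = 1 ✓

28 3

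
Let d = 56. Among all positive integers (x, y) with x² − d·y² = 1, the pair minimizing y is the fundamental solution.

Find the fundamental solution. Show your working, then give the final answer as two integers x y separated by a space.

15 2

d=56: √d = [7; 2,14] (ℓ=2, even), read p_1/q_1
step 0: (7, 1)  from 7·(1,0) + (0,1)
step 1: (15, 2)  from 2·(7,1) + (1,0)
(x₁, y₁) = (15, 2);  15² − 56·2² = 1 ✓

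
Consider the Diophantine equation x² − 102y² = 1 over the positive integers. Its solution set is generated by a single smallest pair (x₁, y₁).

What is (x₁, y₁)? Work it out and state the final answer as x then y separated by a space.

√102 = [10; 10,20, …], period ℓ=2 (even) → k=1
a_0=10:  p_0=10·1+0=10,  q_0=10·0+1=1
a_1=10:  p_1=10·10+1=101,  q_1=10·1+0=10
(x₁, y₁) = (101, 10);  101² − 102·10² = 1 ✓

101 10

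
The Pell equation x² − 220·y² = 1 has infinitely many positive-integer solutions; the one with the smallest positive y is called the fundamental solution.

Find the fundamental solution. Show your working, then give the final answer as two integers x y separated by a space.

89 6

d=220: √d = [14; 1,4,1,28] (ℓ=4, even), read p_3/q_3
i=0: a=14 ⇒ p=14, q=1
i=1: a=1 ⇒ p=15, q=1
i=2: a=4 ⇒ p=74, q=5
i=3: a=1 ⇒ p=89, q=6
→ (89, 6).  Check: 89²=7921, 220·6²=7920, difference 1.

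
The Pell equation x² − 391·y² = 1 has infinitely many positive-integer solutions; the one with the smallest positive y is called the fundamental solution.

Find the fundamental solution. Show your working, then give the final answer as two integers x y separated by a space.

7338680 371133

d=391: √d = [19; 1,3,2,2,1,…,3,1,38] (ℓ=16, even), read p_15/q_15
i=0: a=19 ⇒ p=19, q=1
i=1: a=1 ⇒ p=20, q=1
…
i=5: a=1 ⇒ p=613, q=31
…
i=7: a=2 ⇒ p=2709, q=137
…
i=10: a=1 ⇒ p=160266, q=8105
…
i=14: a=3 ⇒ p=5678083, q=287153
i=15: a=1 ⇒ p=7338680, q=371133
(x₁, y₁) = (7338680, 371133);  7338680² − 391·371133² = 1 ✓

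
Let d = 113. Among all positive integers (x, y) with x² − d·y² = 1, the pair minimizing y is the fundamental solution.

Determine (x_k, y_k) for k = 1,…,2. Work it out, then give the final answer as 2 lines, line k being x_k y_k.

√113 → a₀=10, period (1,1,1,2,2,1,1,1,20); ℓ=9 odd so k=17
a_0=10:  p_0=10·1+0=10,  q_0=10·0+1=1
…
a_2=1:  p_2=1·11+10=21,  q_2=1·1+1=2
a_3=1:  p_3=1·21+11=32,  q_3=1·2+1=3
…
a_9=20:  p_9=20·776+489=16009,  q_9=20·73+46=1506
a_10=1:  p_10=1·16009+776=16785,  q_10=1·1506+73=1579
a_11=1:  p_11=1·16785+16009=32794,  q_11=1·1579+1506=3085
a_12=1:  p_12=1·32794+16785=49579,  q_12=1·3085+1579=4664
…
a_14=2:  p_14=2·131952+49579=313483,  q_14=2·12413+4664=29490
a_15=1:  p_15=1·313483+131952=445435,  q_15=1·29490+12413=41903
a_16=1:  p_16=1·445435+313483=758918,  q_16=1·41903+29490=71393
a_17=1:  p_17=1·758918+445435=1204353,  q_17=1·71393+41903=113296
fundamental: x₁=1204353, y₁=113296  (since 1450466148609 − 113·12835983616 = 1)
(x_2, y_2) = (1204353·1204353 + 113·113296·113296, 1204353·113296 + 113296·1204353) = (2900932297217, 272896754976)

1204353 113296
2900932297217 272896754976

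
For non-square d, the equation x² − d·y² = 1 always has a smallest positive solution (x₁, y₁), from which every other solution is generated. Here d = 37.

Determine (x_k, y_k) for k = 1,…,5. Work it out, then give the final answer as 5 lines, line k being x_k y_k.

73 12
10657 1752
1555849 255780
227143297 37342128
33161365513 5451694908

√37 = [6; 12, …], period ℓ=1 (odd) → k=1
i=0: a=6 ⇒ p=6, q=1
i=1: a=12 ⇒ p=73, q=12
→ (73, 12).  Check: 73²=5329, 37·12²=5328, difference 1.
n=2: (73,12)∘(73,12) = (73·73+37·12·12, 73·12+12·73) = (10657,1752)
n=3: (10657,1752)∘(73,12) = (73·10657+37·12·1752, 73·1752+12·10657) = (1555849,255780)
n=4: (1555849,255780)∘(73,12) = (73·1555849+37·12·255780, 73·255780+12·1555849) = (227143297,37342128)
n=5: (227143297,37342128)∘(73,12) = (73·227143297+37·12·37342128, 73·37342128+12·227143297) = (33161365513,5451694908)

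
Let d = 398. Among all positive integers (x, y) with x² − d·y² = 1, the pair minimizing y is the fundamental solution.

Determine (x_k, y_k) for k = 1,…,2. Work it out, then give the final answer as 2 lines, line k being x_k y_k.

√398 → a₀=19, period (1,18,1,38); ℓ=4 even so k=3
a_0=19:  p_0=19·1+0=19,  q_0=19·0+1=1
…
a_2=18:  p_2=18·20+19=379,  q_2=18·1+1=19
a_3=1:  p_3=1·379+20=399,  q_3=1·19+1=20
(x₁, y₁) = (399, 20);  399² − 398·20² = 1 ✓
n=2: (399,20)∘(399,20) = (399·399+398·20·20, 399·20+20·399) = (318401,15960)

399 20
318401 15960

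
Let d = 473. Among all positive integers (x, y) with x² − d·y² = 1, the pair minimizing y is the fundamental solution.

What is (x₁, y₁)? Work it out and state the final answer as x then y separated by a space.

d=473: √d = [21; 1,2,1,42] (ℓ=4, even), read p_3/q_3
i=0: a=21 ⇒ p=21, q=1
…
i=2: a=2 ⇒ p=65, q=3
i=3: a=1 ⇒ p=87, q=4
fundamental: x₁=87, y₁=4  (since 7569 − 473·16 = 1)

87 4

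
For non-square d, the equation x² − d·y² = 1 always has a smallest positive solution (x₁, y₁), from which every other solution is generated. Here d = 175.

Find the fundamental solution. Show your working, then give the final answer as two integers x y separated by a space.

[13; 4,2,1,2,4,26] for √175; ℓ=6 ⇒ convergent index 5
k=0  a_k=13  p_k/q_k = 13/1
k=1  a_k=4  p_k/q_k = 53/4
k=2  a_k=2  p_k/q_k = 119/9
…
k=4  a_k=2  p_k/q_k = 463/35
k=5  a_k=4  p_k/q_k = 2024/153
(x₁, y₁) = (2024, 153);  2024² − 175·153² = 1 ✓

2024 153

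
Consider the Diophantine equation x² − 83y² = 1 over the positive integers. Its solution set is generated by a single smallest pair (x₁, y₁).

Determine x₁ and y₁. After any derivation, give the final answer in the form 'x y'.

82 9

[9; 9,18] for √83; ℓ=2 ⇒ convergent index 1
i=0: a=9 ⇒ p=9, q=1
i=1: a=9 ⇒ p=82, q=9
fundamental: x₁=82, y₁=9  (since 6724 − 83·81 = 1)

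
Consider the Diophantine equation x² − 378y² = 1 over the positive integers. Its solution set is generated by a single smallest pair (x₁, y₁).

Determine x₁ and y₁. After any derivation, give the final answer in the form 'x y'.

8749 450

[19; 2,3,1,4,1,3,2,38] for √378; ℓ=8 ⇒ convergent index 7
step 0: (19, 1)  from 19·(1,0) + (0,1)
…
step 2: (136, 7)  from 3·(39,2) + (19,1)
step 3: (175, 9)  from 1·(136,7) + (39,2)
step 4: (836, 43)  from 4·(175,9) + (136,7)
step 5: (1011, 52)  from 1·(836,43) + (175,9)
step 6: (3869, 199)  from 3·(1011,52) + (836,43)
step 7: (8749, 450)  from 2·(3869,199) + (1011,52)
fundamental: x₁=8749, y₁=450  (since 76545001 − 378·202500 = 1)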